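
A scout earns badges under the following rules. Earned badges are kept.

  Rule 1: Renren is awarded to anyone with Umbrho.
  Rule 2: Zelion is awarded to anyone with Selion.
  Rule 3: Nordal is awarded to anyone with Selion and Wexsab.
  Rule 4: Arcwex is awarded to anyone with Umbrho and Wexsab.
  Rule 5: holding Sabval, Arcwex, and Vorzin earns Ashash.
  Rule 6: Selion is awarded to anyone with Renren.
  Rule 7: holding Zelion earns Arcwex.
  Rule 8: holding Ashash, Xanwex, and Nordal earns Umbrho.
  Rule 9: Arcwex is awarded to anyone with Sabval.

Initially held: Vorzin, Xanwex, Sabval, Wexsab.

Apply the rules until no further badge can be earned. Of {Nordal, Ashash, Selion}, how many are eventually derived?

1

With Sabval, Arcwex is earned (Rule 9).
With Sabval, Arcwex, and Vorzin, Ashash is earned (Rule 5).
Nordal would need Selion and Wexsab (Rule 3), but Selion is never earned.
Ashash: reached.
Selion would need Renren (Rule 6), but Renren is never earned.
Reached: Ashash — 1 of the 3.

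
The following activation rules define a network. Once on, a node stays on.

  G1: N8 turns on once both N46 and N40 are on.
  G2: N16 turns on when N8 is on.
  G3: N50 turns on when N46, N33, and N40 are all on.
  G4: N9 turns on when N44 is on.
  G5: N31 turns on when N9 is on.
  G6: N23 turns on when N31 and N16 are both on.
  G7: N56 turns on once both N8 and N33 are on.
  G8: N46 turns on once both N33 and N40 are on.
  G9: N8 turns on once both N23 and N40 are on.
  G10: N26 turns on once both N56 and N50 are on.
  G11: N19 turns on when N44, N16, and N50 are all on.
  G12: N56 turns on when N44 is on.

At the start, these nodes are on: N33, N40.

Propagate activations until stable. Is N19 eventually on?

N19 would need N44, N16, and N50 (G11), but N44 never turns on.

No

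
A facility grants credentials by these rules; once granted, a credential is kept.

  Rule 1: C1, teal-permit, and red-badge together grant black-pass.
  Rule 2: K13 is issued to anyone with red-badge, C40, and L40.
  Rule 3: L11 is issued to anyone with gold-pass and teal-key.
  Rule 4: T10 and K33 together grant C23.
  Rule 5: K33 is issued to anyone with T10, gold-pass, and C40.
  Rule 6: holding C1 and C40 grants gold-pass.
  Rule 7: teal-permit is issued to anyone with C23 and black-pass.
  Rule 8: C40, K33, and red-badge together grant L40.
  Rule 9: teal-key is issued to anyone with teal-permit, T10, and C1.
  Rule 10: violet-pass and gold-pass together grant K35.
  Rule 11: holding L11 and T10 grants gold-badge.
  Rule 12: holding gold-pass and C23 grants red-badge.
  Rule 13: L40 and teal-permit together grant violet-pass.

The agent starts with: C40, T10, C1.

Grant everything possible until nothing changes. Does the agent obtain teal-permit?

teal-permit would need C23 and black-pass (Rule 7), but black-pass is never granted.

No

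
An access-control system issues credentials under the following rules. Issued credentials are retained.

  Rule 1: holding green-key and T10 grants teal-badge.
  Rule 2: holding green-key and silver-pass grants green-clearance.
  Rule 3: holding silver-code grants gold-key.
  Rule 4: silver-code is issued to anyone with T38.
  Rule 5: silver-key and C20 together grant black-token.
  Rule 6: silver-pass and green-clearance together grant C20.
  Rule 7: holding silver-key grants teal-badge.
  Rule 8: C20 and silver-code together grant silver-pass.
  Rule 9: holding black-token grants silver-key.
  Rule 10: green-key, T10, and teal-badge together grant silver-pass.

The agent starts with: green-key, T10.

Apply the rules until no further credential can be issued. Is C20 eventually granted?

Holding green-key and T10 grants teal-badge (Rule 1).
Holding green-key, T10, and teal-badge grants silver-pass (Rule 10).
Holding green-key and silver-pass grants green-clearance (Rule 2).
Holding silver-pass and green-clearance grants C20 (Rule 6).

Yes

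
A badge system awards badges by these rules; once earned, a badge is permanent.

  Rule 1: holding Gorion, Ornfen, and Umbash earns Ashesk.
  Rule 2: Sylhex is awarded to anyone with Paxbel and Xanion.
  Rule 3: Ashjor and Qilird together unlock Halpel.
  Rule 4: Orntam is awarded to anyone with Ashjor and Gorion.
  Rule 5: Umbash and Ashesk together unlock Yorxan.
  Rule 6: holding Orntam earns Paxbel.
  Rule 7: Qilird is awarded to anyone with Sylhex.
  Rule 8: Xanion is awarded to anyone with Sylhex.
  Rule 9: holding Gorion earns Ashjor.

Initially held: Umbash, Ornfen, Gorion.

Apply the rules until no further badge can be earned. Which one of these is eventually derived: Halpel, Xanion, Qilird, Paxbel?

With Gorion, Ashjor is earned (Rule 9).
With Ashjor and Gorion, Orntam is earned (Rule 4).
With Orntam, Paxbel is earned (Rule 6).
Xanion would need Sylhex (Rule 8), but Sylhex is never earned. Qilird would need Sylhex (Rule 7), but Sylhex is never earned. Halpel would need Ashjor and Qilird (Rule 3), but Qilird is never earned.

Paxbel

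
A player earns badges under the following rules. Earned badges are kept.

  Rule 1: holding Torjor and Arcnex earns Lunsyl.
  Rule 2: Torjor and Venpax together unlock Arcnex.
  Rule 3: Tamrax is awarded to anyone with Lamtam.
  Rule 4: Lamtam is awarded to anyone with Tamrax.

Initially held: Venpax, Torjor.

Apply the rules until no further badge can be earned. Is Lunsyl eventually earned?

With Torjor and Venpax, Arcnex is earned (Rule 2).
With Torjor and Arcnex, Lunsyl is earned (Rule 1).

Yes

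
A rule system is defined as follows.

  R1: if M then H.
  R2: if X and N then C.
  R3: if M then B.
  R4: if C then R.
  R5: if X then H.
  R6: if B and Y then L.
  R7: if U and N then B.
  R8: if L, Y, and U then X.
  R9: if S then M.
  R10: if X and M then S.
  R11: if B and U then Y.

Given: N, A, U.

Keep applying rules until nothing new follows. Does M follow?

M would need S (R9), but S is never established.

No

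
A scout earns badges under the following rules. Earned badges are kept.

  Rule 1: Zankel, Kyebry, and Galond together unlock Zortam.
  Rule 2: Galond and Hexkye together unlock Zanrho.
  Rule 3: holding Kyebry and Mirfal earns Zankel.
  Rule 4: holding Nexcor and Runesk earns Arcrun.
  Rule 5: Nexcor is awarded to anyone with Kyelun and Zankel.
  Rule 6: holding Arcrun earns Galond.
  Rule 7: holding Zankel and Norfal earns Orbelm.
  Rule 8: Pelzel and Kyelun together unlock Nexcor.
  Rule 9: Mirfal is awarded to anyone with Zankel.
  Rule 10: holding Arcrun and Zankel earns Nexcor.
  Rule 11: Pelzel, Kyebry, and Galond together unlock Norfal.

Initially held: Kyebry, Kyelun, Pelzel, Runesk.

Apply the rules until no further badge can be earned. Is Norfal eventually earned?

With Pelzel and Kyelun, Nexcor is earned (Rule 8).
With Nexcor and Runesk, Arcrun is earned (Rule 4).
With Arcrun, Galond is earned (Rule 6).
With Pelzel, Kyebry, and Galond, Norfal is earned (Rule 11).

Yes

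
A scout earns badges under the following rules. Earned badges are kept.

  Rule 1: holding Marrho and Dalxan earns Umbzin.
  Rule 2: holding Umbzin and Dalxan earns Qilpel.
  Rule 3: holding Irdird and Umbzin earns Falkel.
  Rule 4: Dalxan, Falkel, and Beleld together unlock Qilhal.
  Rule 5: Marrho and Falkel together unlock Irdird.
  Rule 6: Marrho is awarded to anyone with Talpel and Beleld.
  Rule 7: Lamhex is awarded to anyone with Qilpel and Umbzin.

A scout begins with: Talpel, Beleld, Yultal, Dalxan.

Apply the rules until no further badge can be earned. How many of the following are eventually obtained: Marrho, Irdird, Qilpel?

2

With Talpel and Beleld, Marrho is earned (Rule 6).
With Marrho and Dalxan, Umbzin is earned (Rule 1).
With Umbzin and Dalxan, Qilpel is earned (Rule 2).
Marrho: reached.
Irdird would need Marrho and Falkel (Rule 5), but Falkel is never earned.
Qilpel: reached.
Reached: Marrho and Qilpel — 2 of the 3.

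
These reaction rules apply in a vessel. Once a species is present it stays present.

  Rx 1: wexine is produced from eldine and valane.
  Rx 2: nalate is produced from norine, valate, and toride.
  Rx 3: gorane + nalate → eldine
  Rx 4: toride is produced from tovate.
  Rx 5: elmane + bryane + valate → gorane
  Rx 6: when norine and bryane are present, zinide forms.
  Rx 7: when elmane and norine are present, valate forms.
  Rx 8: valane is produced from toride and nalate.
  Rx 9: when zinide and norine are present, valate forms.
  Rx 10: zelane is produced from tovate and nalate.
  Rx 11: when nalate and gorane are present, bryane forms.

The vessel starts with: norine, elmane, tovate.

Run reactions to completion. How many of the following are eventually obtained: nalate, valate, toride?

tovate present → toride forms (Rx 4).
elmane and norine present → valate forms (Rx 7).
norine, valate, and toride present → nalate forms (Rx 2).
nalate: reached.
valate: reached.
toride: reached.
All 3 are reached.

3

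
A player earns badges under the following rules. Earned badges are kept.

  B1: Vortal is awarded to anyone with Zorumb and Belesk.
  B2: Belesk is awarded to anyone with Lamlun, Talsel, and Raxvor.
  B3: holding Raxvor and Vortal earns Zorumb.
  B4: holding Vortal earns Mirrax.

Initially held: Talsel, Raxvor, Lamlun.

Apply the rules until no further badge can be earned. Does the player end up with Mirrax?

Mirrax would need Vortal (B4), but Vortal is never earned.

No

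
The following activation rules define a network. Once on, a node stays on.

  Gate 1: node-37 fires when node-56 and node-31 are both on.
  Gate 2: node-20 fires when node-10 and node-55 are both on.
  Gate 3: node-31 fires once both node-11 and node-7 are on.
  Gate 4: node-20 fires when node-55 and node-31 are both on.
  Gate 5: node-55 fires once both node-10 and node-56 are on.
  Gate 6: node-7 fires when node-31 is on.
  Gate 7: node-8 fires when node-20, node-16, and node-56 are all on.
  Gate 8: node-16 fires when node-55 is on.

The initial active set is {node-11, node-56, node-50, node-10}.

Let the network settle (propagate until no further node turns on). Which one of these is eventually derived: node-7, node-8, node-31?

node-8

node-10 and node-56 are on, so node-55 fires (Gate 5).
Gate 8: node-55 on → node-16 on.
Gate 2: node-10 and node-55 on → node-20 on.
Gate 7: node-20, node-16, and node-56 on → node-8 on.
node-7 would need node-31 (Gate 6), but node-31 never turns on. node-31 would need node-11 and node-7 (Gate 3), but node-7 never turns on.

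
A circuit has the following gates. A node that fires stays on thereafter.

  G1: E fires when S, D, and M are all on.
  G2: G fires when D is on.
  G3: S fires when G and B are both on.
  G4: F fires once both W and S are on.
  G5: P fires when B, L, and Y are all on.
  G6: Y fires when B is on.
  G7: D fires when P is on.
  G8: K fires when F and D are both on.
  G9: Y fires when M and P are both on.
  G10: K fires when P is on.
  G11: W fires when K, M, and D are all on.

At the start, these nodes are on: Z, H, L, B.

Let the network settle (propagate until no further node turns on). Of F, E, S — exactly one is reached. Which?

S

B is on, so Y fires (G6).
B, L, and Y are on, so P fires (G5).
P is on, so D fires (G7).
D is on, so G fires (G2).
G3: G and B on → S on.
E would need S, D, and M (G1), but M never turns on. F would need W and S (G4), but W never turns on.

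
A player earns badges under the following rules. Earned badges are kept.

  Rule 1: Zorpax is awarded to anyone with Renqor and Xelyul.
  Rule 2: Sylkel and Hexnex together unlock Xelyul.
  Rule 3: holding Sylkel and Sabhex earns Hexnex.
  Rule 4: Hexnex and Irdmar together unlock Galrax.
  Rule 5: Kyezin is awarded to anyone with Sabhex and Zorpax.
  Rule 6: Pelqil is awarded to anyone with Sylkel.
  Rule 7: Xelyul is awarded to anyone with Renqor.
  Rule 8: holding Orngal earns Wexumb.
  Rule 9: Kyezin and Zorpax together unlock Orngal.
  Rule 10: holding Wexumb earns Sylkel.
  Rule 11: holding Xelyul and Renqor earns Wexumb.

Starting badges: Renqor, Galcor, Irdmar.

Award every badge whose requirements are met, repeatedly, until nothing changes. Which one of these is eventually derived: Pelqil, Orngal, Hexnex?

Pelqil

With Renqor, Xelyul is earned (Rule 7).
With Xelyul and Renqor, Wexumb is earned (Rule 11).
With Wexumb, Sylkel is earned (Rule 10).
With Sylkel, Pelqil is earned (Rule 6).
Orngal would need Kyezin and Zorpax (Rule 9), but Kyezin is never earned. Hexnex would need Sylkel and Sabhex (Rule 3), but Sabhex is never earned.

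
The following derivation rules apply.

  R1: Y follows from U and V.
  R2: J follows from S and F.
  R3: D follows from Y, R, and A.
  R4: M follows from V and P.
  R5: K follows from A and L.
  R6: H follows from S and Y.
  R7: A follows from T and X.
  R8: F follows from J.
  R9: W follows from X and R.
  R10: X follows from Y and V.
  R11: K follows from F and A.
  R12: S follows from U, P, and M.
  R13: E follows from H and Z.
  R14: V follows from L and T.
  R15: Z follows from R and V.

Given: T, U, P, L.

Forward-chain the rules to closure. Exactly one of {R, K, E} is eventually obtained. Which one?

K

L and T hold, so V follows (R14).
U and V hold, so Y follows (R1).
Y and V hold, so X follows (R10).
T and X hold, so A follows (R7).
A and L hold, so K follows (R5).
No rule produces R, and it is not given. E would need H and Z (R13), but Z is never established.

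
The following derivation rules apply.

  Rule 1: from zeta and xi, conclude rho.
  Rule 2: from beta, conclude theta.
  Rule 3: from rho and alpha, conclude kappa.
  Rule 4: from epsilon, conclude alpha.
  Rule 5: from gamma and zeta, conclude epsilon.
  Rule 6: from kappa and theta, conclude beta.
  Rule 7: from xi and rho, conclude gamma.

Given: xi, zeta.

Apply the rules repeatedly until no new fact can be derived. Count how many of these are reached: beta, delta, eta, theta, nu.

0

beta would need kappa and theta (Rule 6), but theta is never established.
No rule produces delta, and it is not given.
No rule produces eta, and it is not given.
theta would need beta (Rule 2), but beta is never established.
No rule produces nu, and it is not given.
None of the 5 are reached.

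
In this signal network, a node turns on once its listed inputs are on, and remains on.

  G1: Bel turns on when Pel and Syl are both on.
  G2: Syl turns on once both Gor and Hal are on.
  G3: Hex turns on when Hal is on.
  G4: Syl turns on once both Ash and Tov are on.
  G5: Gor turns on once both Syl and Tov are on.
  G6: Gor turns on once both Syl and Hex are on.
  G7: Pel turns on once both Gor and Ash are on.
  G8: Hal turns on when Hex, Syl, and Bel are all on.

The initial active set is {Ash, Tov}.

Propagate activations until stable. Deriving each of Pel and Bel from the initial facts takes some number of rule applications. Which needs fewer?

Pel

Pel: Ash and Tov are on, so Syl turns on (G4). Syl and Tov are on, so Gor turns on (G5). G7: Gor and Ash on → Pel on. [3 rule applications]
Bel: Ash and Tov are on, so Syl turns on (G4). Syl and Tov are on, so Gor turns on (G5). Gor and Ash are on, so Pel turns on (G7). G1: Pel and Syl on → Bel on. [4 rule applications]
Pel needs fewer.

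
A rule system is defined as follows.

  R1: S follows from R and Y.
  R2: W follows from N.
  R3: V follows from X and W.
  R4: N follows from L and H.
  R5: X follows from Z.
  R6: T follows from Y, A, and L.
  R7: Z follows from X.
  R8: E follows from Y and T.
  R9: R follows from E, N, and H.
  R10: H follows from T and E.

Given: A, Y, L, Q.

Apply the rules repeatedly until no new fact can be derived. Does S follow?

From Y, A, and L, R6 gives T.
Y and T hold, so E follows (R8).
T and E hold, so H follows (R10).
L and H hold, so N follows (R4).
From E, N, and H, R9 gives R.
R and Y hold, so S follows (R1).

Yes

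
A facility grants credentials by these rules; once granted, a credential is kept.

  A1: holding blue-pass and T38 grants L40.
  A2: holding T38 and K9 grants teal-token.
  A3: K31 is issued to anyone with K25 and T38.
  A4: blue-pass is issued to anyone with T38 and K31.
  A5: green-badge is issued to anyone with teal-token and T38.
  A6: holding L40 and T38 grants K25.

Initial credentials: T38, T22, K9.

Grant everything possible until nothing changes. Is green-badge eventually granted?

Yes

Holding T38 and K9 grants teal-token (A2).
Holding teal-token and T38 grants green-badge (A5).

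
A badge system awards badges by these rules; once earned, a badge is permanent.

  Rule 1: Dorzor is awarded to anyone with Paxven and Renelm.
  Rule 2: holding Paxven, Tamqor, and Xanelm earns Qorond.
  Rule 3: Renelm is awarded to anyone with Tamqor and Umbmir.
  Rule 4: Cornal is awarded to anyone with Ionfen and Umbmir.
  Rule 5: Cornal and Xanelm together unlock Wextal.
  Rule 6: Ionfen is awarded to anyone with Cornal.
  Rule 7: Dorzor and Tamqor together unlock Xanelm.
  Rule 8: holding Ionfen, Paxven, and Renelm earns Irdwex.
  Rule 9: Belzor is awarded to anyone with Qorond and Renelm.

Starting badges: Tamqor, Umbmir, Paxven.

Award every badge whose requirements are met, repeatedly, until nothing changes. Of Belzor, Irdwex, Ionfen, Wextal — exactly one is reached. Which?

Belzor

With Tamqor and Umbmir, Renelm is earned (Rule 3).
With Paxven and Renelm, Dorzor is earned (Rule 1).
With Dorzor and Tamqor, Xanelm is earned (Rule 7).
With Paxven, Tamqor, and Xanelm, Qorond is earned (Rule 2).
With Qorond and Renelm, Belzor is earned (Rule 9).
Irdwex would need Ionfen, Paxven, and Renelm (Rule 8), but Ionfen is never earned. Ionfen would need Cornal (Rule 6), but Cornal is never earned. Wextal would need Cornal and Xanelm (Rule 5), but Cornal is never earned.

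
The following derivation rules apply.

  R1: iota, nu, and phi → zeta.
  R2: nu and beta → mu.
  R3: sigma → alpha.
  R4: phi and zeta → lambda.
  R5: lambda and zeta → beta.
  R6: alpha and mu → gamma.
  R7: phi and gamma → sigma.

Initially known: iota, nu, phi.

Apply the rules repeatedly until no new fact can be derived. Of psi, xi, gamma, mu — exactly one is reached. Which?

mu

iota, nu, and phi hold, so zeta follows (R1).
phi and zeta hold, so lambda follows (R4).
lambda and zeta hold, so beta follows (R5).
nu and beta hold, so mu follows (R2).
gamma would need alpha and mu (R6), but alpha is never established. No rule produces psi, and it is not given. No rule produces xi, and it is not given.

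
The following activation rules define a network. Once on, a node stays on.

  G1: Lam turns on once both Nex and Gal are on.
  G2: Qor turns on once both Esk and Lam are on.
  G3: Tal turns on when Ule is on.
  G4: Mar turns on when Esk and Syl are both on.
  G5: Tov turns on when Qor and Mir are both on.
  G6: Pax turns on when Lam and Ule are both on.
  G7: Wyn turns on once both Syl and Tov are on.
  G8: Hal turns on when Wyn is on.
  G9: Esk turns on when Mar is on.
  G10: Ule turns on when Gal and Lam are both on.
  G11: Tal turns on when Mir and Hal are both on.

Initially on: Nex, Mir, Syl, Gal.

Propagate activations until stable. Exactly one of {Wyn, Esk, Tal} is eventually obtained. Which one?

G1: Nex and Gal on → Lam on.
G10: Gal and Lam on → Ule on.
G3: Ule on → Tal on.
Wyn would need Syl and Tov (G7), but Tov never turns on. Esk would need Mar (G9), but Mar never turns on.

Tal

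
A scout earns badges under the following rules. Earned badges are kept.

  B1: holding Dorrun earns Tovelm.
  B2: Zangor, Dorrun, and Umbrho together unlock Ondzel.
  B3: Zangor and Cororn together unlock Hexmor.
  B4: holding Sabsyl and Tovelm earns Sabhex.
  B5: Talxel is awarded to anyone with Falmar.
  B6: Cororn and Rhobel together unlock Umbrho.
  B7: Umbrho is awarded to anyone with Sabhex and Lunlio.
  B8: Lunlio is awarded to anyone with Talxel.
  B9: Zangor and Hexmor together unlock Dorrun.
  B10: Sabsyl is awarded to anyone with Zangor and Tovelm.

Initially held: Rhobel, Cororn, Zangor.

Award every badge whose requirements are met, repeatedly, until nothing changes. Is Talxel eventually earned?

No

Talxel would need Falmar (B5), but Falmar is never earned.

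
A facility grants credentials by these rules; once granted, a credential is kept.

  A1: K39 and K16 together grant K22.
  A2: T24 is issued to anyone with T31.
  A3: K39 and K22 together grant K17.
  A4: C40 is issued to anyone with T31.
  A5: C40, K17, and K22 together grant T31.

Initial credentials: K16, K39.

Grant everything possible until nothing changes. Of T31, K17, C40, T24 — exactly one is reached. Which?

Holding K39 and K16 grants K22 (A1).
Holding K39 and K22 grants K17 (A3).
T31 would need C40, K17, and K22 (A5), but C40 is never granted. T24 would need T31 (A2), but T31 is never granted. C40 would need T31 (A4), but T31 is never granted.

K17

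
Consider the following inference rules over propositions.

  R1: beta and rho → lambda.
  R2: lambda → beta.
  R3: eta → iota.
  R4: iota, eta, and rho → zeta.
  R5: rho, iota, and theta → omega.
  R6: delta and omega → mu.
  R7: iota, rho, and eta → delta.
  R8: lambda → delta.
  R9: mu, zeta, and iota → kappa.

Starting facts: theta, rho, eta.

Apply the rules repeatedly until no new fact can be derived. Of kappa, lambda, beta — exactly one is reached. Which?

kappa

eta holds, so iota follows (R3).
From rho, iota, and theta, R5 gives omega.
From iota, eta, and rho, R4 gives zeta.
From iota, rho, and eta, R7 gives delta.
delta and omega hold, so mu follows (R6).
From mu, zeta, and iota, R9 gives kappa.
lambda would need beta and rho (R1), but beta is never established. beta would need lambda (R2), but lambda is never established.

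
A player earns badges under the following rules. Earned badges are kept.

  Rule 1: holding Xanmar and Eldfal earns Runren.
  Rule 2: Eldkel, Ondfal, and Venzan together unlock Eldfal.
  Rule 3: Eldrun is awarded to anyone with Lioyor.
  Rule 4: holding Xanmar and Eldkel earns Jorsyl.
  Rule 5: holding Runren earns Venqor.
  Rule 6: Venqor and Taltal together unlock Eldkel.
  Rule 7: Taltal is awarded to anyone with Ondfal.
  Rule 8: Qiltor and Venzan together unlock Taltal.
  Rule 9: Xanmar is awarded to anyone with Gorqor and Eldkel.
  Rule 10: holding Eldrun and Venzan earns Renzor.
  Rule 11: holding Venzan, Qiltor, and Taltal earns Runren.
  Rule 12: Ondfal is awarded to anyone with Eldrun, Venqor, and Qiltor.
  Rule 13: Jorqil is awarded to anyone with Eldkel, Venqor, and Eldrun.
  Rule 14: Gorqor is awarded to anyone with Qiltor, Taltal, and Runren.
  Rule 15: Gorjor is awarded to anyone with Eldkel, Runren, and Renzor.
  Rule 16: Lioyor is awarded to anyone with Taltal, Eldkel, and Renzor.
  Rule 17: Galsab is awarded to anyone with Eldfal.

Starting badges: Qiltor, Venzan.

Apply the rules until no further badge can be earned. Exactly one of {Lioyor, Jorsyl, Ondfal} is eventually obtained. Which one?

Jorsyl

With Qiltor and Venzan, Taltal is earned (Rule 8).
With Venzan, Qiltor, and Taltal, Runren is earned (Rule 11).
With Qiltor, Taltal, and Runren, Gorqor is earned (Rule 14).
With Runren, Venqor is earned (Rule 5).
With Venqor and Taltal, Eldkel is earned (Rule 6).
With Gorqor and Eldkel, Xanmar is earned (Rule 9).
With Xanmar and Eldkel, Jorsyl is earned (Rule 4).
Lioyor would need Taltal, Eldkel, and Renzor (Rule 16), but Renzor is never earned. Ondfal would need Eldrun, Venqor, and Qiltor (Rule 12), but Eldrun is never earned.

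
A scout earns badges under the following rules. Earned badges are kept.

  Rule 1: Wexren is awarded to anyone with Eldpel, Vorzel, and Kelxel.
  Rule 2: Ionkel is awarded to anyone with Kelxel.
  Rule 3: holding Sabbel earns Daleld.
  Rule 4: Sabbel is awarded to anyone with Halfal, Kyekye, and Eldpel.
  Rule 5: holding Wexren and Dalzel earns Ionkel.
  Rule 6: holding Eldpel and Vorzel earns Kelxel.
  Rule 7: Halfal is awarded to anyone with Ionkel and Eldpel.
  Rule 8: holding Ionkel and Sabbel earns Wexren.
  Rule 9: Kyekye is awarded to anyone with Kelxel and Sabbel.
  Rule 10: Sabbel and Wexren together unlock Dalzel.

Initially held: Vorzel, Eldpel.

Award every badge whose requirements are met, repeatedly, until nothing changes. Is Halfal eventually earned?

Yes

With Eldpel and Vorzel, Kelxel is earned (Rule 6).
With Kelxel, Ionkel is earned (Rule 2).
With Ionkel and Eldpel, Halfal is earned (Rule 7).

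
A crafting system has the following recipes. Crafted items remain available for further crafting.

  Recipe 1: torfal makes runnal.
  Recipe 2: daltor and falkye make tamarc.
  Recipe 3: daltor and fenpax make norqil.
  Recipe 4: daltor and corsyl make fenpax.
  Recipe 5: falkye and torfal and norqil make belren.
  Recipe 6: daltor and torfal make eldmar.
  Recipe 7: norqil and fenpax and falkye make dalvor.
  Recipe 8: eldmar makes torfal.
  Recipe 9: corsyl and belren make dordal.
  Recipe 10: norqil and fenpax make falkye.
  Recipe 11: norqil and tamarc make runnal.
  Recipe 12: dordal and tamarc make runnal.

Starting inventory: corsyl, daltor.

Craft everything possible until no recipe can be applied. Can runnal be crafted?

daltor and corsyl → fenpax (Recipe 4).
Using Recipe 3, daltor and fenpax make norqil.
Using Recipe 10, norqil and fenpax make falkye.
Using Recipe 2, daltor and falkye make tamarc.
Using Recipe 11, norqil and tamarc make runnal.

Yes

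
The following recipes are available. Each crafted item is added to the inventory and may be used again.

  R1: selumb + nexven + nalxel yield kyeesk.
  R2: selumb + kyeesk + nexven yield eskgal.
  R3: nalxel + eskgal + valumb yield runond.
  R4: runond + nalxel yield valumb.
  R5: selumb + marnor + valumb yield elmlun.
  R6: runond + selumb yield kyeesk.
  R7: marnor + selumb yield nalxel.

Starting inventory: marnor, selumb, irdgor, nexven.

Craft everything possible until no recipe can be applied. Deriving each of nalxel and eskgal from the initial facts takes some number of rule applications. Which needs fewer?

nalxel: marnor + selumb → nalxel (R7). [1 rule application]
eskgal: Using R7, marnor and selumb make nalxel. Using R1, selumb, nexven, and nalxel make kyeesk. Using R2, selumb, kyeesk, and nexven make eskgal. [3 rule applications]
nalxel needs fewer.

nalxel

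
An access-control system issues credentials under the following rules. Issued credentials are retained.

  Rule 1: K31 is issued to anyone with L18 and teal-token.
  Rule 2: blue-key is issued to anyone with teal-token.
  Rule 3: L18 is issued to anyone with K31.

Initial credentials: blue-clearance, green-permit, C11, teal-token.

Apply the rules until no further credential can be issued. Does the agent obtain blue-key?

Yes

Holding teal-token grants blue-key (Rule 2).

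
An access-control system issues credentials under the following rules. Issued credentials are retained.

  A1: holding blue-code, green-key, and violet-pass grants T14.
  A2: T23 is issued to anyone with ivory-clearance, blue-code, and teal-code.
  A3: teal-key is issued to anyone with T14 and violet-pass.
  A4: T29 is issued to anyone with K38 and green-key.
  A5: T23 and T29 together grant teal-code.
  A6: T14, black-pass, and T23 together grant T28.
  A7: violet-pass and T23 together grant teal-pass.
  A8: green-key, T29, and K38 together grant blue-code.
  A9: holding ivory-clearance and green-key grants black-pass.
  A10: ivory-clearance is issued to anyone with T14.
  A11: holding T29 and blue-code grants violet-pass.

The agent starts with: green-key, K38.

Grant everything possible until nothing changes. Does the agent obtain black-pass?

Holding K38 and green-key grants T29 (A4).
Holding green-key, T29, and K38 grants blue-code (A8).
Holding T29 and blue-code grants violet-pass (A11).
Holding blue-code, green-key, and violet-pass grants T14 (A1).
Holding T14 grants ivory-clearance (A10).
Holding ivory-clearance and green-key grants black-pass (A9).

Yes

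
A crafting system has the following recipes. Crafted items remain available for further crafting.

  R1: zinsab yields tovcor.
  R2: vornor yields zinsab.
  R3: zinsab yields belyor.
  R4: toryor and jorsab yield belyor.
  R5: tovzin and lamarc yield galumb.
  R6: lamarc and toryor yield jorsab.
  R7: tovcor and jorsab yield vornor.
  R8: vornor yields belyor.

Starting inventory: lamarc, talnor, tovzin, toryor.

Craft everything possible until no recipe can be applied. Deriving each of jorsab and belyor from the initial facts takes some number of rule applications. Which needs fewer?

jorsab

jorsab: Using R6, lamarc and toryor make jorsab. [1 rule application]
belyor: Using R6, lamarc and toryor make jorsab. Using R4, toryor and jorsab make belyor. [2 rule applications]
jorsab needs fewer.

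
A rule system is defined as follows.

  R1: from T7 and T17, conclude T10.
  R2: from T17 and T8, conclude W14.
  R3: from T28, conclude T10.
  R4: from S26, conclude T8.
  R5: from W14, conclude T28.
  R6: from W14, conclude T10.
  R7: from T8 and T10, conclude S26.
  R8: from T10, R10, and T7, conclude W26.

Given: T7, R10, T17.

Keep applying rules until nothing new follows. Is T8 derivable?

No

T8 would need S26 (R4), but S26 is never established.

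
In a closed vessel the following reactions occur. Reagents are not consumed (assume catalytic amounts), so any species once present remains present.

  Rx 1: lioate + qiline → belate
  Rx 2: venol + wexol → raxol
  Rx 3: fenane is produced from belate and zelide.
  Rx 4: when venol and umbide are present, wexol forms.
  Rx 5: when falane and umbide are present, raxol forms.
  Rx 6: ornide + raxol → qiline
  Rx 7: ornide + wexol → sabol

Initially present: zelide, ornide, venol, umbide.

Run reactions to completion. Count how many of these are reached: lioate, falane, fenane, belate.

No rule produces lioate, and it is not given.
No rule produces falane, and it is not given.
fenane would need belate and zelide (Rx 3), but belate never forms.
belate would need lioate and qiline (Rx 1), but lioate never forms.
None of the 4 are reached.

0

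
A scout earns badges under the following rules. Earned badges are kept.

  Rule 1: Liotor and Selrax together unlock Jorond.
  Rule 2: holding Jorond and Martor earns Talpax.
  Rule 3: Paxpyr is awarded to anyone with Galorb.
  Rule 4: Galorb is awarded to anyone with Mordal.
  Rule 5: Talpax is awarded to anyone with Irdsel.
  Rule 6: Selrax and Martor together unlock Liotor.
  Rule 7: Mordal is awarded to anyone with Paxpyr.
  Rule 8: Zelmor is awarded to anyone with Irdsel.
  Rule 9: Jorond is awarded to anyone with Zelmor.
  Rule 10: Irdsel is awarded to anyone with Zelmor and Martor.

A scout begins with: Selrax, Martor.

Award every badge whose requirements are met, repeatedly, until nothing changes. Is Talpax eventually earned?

With Selrax and Martor, Liotor is earned (Rule 6).
With Liotor and Selrax, Jorond is earned (Rule 1).
With Jorond and Martor, Talpax is earned (Rule 2).

Yes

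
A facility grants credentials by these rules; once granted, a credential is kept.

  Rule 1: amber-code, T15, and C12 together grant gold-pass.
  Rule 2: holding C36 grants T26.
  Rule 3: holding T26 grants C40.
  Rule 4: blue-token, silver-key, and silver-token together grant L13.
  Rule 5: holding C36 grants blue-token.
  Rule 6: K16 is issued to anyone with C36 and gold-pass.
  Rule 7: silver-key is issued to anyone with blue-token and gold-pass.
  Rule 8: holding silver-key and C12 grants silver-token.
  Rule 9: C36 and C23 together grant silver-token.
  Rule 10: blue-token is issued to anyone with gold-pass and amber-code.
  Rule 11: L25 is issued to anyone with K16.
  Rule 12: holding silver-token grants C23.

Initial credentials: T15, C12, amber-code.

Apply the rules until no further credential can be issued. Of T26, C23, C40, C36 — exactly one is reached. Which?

C23

Holding amber-code, T15, and C12 grants gold-pass (Rule 1).
Holding gold-pass and amber-code grants blue-token (Rule 10).
Holding blue-token and gold-pass grants silver-key (Rule 7).
Holding silver-key and C12 grants silver-token (Rule 8).
Holding silver-token grants C23 (Rule 12).
T26 would need C36 (Rule 2), but C36 is never granted. No rule produces C36, and it is not given. C40 would need T26 (Rule 3), but T26 is never granted.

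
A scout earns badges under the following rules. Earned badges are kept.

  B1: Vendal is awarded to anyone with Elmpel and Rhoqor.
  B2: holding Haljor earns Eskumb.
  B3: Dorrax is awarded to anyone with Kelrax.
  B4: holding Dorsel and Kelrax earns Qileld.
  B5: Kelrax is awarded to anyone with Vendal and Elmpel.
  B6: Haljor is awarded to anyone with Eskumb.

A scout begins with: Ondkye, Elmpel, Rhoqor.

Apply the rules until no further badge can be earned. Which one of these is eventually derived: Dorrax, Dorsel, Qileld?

Dorrax

With Elmpel and Rhoqor, Vendal is earned (B1).
With Vendal and Elmpel, Kelrax is earned (B5).
With Kelrax, Dorrax is earned (B3).
No rule produces Dorsel, and it is not given. Qileld would need Dorsel and Kelrax (B4), but Dorsel is never earned.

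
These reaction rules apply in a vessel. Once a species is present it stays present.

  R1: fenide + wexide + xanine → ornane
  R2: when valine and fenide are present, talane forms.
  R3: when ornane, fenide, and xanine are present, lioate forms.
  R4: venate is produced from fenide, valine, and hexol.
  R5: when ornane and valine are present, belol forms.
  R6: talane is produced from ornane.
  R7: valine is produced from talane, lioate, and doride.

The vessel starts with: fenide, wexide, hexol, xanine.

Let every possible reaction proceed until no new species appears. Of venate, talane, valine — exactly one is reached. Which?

fenide, wexide, and xanine present → ornane forms (R1).
ornane present → talane forms (R6).
valine would need talane, lioate, and doride (R7), but doride never forms. venate would need fenide, valine, and hexol (R4), but valine never forms.

talane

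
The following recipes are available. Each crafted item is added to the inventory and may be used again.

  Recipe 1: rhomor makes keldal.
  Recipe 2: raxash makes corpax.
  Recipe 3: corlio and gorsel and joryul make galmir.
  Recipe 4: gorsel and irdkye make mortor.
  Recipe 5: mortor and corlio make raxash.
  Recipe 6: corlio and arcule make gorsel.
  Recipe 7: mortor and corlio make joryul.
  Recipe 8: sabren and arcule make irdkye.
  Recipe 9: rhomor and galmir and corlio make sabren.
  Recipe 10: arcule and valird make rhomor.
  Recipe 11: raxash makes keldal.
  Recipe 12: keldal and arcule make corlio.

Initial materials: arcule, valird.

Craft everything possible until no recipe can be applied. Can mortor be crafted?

mortor would need gorsel and irdkye (Recipe 4), but irdkye is never obtained.

No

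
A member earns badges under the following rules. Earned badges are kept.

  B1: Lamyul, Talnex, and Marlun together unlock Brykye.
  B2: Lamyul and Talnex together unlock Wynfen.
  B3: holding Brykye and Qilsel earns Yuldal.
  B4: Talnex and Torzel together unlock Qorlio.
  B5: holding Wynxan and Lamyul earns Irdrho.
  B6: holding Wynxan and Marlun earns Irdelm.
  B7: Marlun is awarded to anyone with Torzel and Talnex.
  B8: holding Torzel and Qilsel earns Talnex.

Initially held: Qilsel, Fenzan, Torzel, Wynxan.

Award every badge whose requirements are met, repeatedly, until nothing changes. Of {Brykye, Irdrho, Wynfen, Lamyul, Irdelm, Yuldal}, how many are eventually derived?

With Torzel and Qilsel, Talnex is earned (B8).
With Torzel and Talnex, Marlun is earned (B7).
With Wynxan and Marlun, Irdelm is earned (B6).
Brykye would need Lamyul, Talnex, and Marlun (B1), but Lamyul is never earned.
Irdrho would need Wynxan and Lamyul (B5), but Lamyul is never earned.
Wynfen would need Lamyul and Talnex (B2), but Lamyul is never earned.
No rule produces Lamyul, and it is not given.
Irdelm: reached.
Yuldal would need Brykye and Qilsel (B3), but Brykye is never earned.
Reached: Irdelm — 1 of the 6.

1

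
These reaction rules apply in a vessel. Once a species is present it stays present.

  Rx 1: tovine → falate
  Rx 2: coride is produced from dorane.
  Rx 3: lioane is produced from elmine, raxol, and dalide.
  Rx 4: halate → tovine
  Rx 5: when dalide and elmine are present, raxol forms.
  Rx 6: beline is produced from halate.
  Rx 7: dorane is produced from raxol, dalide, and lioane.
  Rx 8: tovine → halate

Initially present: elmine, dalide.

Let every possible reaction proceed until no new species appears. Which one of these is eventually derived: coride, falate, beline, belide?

coride

dalide and elmine present → raxol forms (Rx 5).
elmine, raxol, and dalide present → lioane forms (Rx 3).
raxol, dalide, and lioane present → dorane forms (Rx 7).
dorane present → coride forms (Rx 2).
falate would need tovine (Rx 1), but tovine never forms. beline would need halate (Rx 6), but halate never forms. No rule produces belide, and it is not given.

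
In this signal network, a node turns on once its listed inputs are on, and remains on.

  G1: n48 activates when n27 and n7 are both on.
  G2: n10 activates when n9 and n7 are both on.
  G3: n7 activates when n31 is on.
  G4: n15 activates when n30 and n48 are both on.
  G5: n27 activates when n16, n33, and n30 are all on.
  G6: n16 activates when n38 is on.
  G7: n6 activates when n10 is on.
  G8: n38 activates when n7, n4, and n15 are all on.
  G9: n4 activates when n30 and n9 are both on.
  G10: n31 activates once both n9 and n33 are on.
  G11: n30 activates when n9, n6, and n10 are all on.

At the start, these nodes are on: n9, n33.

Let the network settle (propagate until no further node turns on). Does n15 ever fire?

n15 would need n30 and n48 (G4), but n48 never turns on.

No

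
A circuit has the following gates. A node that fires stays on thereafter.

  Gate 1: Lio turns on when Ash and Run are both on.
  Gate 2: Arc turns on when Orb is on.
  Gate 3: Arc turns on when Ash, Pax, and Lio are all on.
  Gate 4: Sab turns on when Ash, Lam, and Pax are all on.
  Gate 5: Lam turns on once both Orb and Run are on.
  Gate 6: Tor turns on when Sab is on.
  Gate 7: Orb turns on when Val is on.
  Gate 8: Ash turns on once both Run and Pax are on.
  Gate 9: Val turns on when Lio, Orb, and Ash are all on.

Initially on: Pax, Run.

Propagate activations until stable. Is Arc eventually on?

Yes

Run and Pax are on, so Ash turns on (Gate 8).
Gate 1: Ash and Run on → Lio on.
Ash, Pax, and Lio are on, so Arc turns on (Gate 3).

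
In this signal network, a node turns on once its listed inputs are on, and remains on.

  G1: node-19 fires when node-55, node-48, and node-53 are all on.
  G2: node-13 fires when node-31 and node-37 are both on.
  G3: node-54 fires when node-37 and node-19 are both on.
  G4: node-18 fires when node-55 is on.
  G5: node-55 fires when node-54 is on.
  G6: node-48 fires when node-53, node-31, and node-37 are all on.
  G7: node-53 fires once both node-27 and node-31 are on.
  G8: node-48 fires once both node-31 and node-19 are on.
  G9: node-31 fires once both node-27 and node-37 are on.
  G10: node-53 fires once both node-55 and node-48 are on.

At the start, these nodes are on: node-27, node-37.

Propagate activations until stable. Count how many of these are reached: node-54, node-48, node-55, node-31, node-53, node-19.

node-27 and node-37 are on, so node-31 fires (G9).
G7: node-27 and node-31 on → node-53 on.
G6: node-53, node-31, and node-37 on → node-48 on.
node-54 would need node-37 and node-19 (G3), but node-19 never turns on.
node-48: reached.
node-55 would need node-54 (G5), but node-54 never turns on.
node-31: reached.
node-53: reached.
node-19 would need node-55, node-48, and node-53 (G1), but node-55 never turns on.
Reached: node-48, node-31, and node-53 — 3 of the 6.

3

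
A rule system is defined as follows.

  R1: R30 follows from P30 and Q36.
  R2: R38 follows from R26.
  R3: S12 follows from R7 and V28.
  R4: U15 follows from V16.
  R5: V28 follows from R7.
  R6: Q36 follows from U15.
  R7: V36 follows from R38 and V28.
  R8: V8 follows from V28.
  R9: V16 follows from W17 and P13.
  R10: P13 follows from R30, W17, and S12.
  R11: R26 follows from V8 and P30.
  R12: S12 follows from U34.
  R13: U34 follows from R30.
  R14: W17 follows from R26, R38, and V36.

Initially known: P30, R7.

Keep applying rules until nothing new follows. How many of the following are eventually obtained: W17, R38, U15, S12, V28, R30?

R7 holds, so V28 follows (R5).
V28 holds, so V8 follows (R8).
From R7 and V28, R3 gives S12.
From V8 and P30, R11 gives R26.
From R26, R2 gives R38.
From R38 and V28, R7 gives V36.
From R26, R38, and V36, R14 gives W17.
W17: reached.
R38: reached.
U15 would need V16 (R4), but V16 is never established.
S12: reached.
V28: reached.
R30 would need P30 and Q36 (R1), but Q36 is never established.
Reached: W17, R38, S12, and V28 — 4 of the 6.

4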